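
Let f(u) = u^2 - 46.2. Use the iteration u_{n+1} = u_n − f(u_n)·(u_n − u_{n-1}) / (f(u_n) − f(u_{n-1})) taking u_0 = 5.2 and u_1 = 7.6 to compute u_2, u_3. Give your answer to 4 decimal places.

6.6969, 6.7914

f(5.2) = -19.160000, f(7.6) = 11.560000
u_2 = 7.600000 − 11.560000·(7.600000 − 5.200000) / (11.560000 − (-19.160000)) = 7.600000 − (27.744000)/(30.720000) = 6.696875
f(6.696875) = -1.351865
u_3 = 6.696875 − (-1.351865)·(6.696875 − 7.600000) / (-1.351865 − 11.560000) = 6.696875 − (1.220903)/(-12.911865) = 6.791432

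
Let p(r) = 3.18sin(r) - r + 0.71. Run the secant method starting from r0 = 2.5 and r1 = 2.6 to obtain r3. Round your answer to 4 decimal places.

2.5316

p(2.5) = 0.113141, p(2.6) = -0.250706
r2 = 2.600000 − (-0.250706)·(2.600000 − 2.500000) / (-0.250706 − 0.113141) = 2.600000 − (-0.025071)/(-0.363847) = 2.531096
p(2.531096) = 0.001917
r3 = 2.531096 − 0.001917·(2.531096 − 2.600000) / (0.001917 − (-0.250706)) = 2.531096 − (-0.000132)/(0.252623) = 2.531619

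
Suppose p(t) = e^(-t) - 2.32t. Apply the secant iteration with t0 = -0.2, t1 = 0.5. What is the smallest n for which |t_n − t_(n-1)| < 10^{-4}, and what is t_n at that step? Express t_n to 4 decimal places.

n = 5, t_n = 0.3147

p(-0.2) = 1.685403, p(0.5) = -0.553469
t2 = 0.500000 − (-0.553469)·(0.700000)/(-2.238872) = 0.326954;  |Δ| = 0.173046
p(0.326954) = -0.037415
t3 = 0.326954 − (-0.037415)·(-0.173046)/(0.516054) = 0.314407;  |Δ| = 0.012546
p(0.314407) = 0.000797
t4 = 0.314407 − 0.000797·(-0.012546)/(0.038212) = 0.314669;  |Δ| = 0.000262
p(0.314669) = -0.000001
t5 = 0.314669 − (-0.000001)·(0.000262)/(-0.000798) = 0.314668;  |Δ| = 0.000000
|t5 − t4| = 0.000000 < 10^{-4}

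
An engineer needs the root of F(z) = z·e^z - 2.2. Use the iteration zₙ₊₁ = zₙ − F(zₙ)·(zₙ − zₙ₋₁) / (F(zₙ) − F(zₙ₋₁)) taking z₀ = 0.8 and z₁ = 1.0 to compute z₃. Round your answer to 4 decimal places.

F(0.8) = -0.419567, F(1.0) = 0.518282
z₂ = 1.000000 − 0.518282·(1.000000 − 0.800000) / (0.518282 − (-0.419567)) = 1.000000 − (0.103656)/(0.937849) = 0.889474
F(0.889474) = -0.035153
z₃ = 0.889474 − (-0.035153)·(0.889474 − 1.000000) / (-0.035153 − 0.518282) = 0.889474 − (0.003885)/(-0.553435) = 0.896495

0.8965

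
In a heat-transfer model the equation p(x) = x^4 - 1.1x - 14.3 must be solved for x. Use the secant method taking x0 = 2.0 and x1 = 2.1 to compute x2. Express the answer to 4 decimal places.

p(2.0) = -0.500000, p(2.1) = 2.838100
x2 = 2.100000 − 2.838100·(2.100000 − 2.000000) / (2.838100 − (-0.500000)) = 2.100000 − (0.283810)/(3.338100) = 2.014979

2.0150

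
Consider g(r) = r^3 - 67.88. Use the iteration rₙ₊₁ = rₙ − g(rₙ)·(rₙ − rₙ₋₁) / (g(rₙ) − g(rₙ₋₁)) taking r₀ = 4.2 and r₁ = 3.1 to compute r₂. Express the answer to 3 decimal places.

g(4.2) = 6.20800, g(3.1) = -38.08900
r₂ = 3.10000 − (-38.08900)·(3.10000 − 4.20000) / (-38.08900 − 6.20800) = 3.10000 − (41.89790)/(-44.29700) = 4.04584

4.046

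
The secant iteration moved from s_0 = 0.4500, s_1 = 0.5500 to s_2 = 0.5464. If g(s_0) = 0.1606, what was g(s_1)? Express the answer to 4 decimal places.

-0.0060

The secant line through (0.4500, 0.1606) and (0.5500, g(s_1)) crosses zero at s_2 = 0.5464.
So (0.4500, 0.1606), (0.5500, g(s_1)), (0.5464, 0) are collinear:
g(s_1) = 0.1606 · (0.5500 − 0.5464) / (0.4500 − 0.5464) = 0.1606 · (0.003600)/(-0.096400) = -0.005998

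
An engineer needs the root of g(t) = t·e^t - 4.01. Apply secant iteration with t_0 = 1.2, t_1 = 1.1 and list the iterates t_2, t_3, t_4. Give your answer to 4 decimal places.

1.2038, 1.2035, 1.2035

g(1.2) = -0.025860, g(1.1) = -0.705417
t_2 = 1.100000 − (-0.705417)·(1.100000 − 1.200000) / (-0.705417 − (-0.025860)) = 1.100000 − (0.070542)/(-0.679558) = 1.203805
g(1.203805) = 0.002013
t_3 = 1.203805 − 0.002013·(1.203805 − 1.100000) / (0.002013 − (-0.705417)) = 1.203805 − (0.000209)/(0.707430) = 1.203510
g(1.203510) = -0.000156
t_4 = 1.203510 − (-0.000156)·(1.203510 − 1.203805) / (-0.000156 − 0.002013) = 1.203510 − (0.000000)/(-0.002169) = 1.203531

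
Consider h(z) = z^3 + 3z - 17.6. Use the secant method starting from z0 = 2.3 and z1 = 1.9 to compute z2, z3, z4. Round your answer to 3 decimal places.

2.210, 2.221, 2.220

h(2.3) = 1.46700, h(1.9) = -5.04100
z2 = 1.90000 − (-5.04100)·(1.90000 − 2.30000) / (-5.04100 − 1.46700) = 1.90000 − (2.01640)/(-6.50800) = 2.20983
h(2.20983) = -0.17907
z3 = 2.20983 − (-0.17907)·(2.20983 − 1.90000) / (-0.17907 − (-5.04100)) = 2.20983 − (-0.05548)/(4.86193) = 2.22125
h(2.22125) = 0.02321
z4 = 2.22125 − 0.02321·(2.22125 − 2.20983) / (0.02321 − (-0.17907)) = 2.22125 − (0.00026)/(0.20228) = 2.21994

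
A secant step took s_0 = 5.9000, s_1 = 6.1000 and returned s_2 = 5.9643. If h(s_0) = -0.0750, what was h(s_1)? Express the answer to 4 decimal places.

0.1583

The secant line through (5.9000, -0.0750) and (6.1000, h(s_1)) crosses zero at s_2 = 5.9643.
So (5.9000, -0.0750), (6.1000, h(s_1)), (5.9643, 0) are collinear:
h(s_1) = -0.0750 · (6.1000 − 5.9643) / (5.9000 − 5.9643) = -0.0750 · (0.135700)/(-0.064300) = 0.158281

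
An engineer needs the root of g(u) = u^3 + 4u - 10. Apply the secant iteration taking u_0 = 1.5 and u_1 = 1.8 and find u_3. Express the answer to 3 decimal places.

1.556

g(1.5) = -0.62500, g(1.8) = 3.03200
u_2 = 1.80000 − 3.03200·(1.80000 − 1.50000) / (3.03200 − (-0.62500)) = 1.80000 − (0.90960)/(3.65700) = 1.55127
g(1.55127) = -0.06187
u_3 = 1.55127 − (-0.06187)·(1.55127 − 1.80000) / (-0.06187 − 3.03200) = 1.55127 − (0.01539)/(-3.09387) = 1.55625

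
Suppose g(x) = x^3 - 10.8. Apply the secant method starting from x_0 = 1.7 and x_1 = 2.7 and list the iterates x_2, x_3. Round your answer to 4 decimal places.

g(1.7) = -5.887000, g(2.7) = 8.883000
x_2 = 2.700000 − 8.883000·(2.700000 − 1.700000) / (8.883000 − (-5.887000)) = 2.700000 − (8.883000)/(14.770000) = 2.098578
g(2.098578) = -1.557798
x_3 = 2.098578 − (-1.557798)·(2.098578 − 2.700000) / (-1.557798 − 8.883000) = 2.098578 − (0.936893)/(-10.440798) = 2.188312

2.0986, 2.1883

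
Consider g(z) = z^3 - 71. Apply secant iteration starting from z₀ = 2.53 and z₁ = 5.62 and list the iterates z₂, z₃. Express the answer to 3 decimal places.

3.580, 3.969

g(2.53) = -54.80572, g(5.62) = 106.50433
z₂ = 5.62000 − 106.50433·(5.62000 − 2.53000) / (106.50433 − (-54.80572)) = 5.62000 − (329.09837)/(161.31005) = 3.57984
g(3.57984) = -25.12345
z₃ = 3.57984 − (-25.12345)·(3.57984 − 5.62000) / (-25.12345 − 106.50433) = 3.57984 − (51.25587)/(-131.62778) = 3.96924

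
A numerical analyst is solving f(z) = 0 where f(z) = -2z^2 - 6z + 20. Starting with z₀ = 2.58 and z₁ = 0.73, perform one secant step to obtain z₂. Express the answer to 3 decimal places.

1.883

f(2.58) = -8.79280, f(0.73) = 14.55420
z₂ = 0.73000 − 14.55420·(0.73000 − 2.58000) / (14.55420 − (-8.79280)) = 0.73000 − (-26.92527)/(23.34700) = 1.88326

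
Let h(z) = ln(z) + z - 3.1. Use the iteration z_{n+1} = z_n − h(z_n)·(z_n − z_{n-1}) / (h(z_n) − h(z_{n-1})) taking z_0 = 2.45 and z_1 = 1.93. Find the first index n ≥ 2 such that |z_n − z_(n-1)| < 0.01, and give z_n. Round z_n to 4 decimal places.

h(2.45) = 0.246088, h(1.93) = -0.512480
z_2 = 1.930000 − (-0.512480)·(-0.520000)/(-0.758568) = 2.281306;  |Δ| = 0.351306
h(2.281306) = 0.006054
z_3 = 2.281306 − 0.006054·(0.351306)/(0.518534) = 2.277204;  |Δ| = 0.004102
|z_3 − z_2| = 0.004102 < 0.01

n = 3, z_n = 2.2772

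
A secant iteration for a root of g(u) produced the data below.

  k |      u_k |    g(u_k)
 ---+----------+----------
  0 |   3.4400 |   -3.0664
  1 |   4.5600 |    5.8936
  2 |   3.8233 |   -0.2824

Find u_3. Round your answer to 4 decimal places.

3.8570

u_3 = 3.8233 − (-0.2824)·(3.8233 − 4.5600) / (-0.2824 − 5.8936)
   = 3.8233 − (0.208044)/(-6.176000) = 3.856986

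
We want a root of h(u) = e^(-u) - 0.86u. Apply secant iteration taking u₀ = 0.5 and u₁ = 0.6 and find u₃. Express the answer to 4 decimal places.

h(0.5) = 0.176531, h(0.6) = 0.032812
u₂ = 0.600000 − 0.032812·(0.600000 − 0.500000) / (0.032812 − 0.176531) = 0.600000 − (0.003281)/(-0.143719) = 0.622830
h(0.622830) = 0.000790
u₃ = 0.622830 − 0.000790·(0.622830 − 0.600000) / (0.000790 − 0.032812) = 0.622830 − (0.000018)/(-0.032022) = 0.623394

0.6234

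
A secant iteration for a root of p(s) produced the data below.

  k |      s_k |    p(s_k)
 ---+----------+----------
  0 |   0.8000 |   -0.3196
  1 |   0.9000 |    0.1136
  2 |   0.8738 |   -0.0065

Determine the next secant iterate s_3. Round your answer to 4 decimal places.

s_3 = 0.8738 − (-0.0065)·(0.8738 − 0.9000) / (-0.0065 − 0.1136)
   = 0.8738 − (0.000170)/(-0.120100) = 0.875218

0.8752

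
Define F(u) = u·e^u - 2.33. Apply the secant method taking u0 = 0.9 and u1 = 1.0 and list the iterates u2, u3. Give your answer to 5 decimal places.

0.92306, 0.92436

F(0.9) = -0.1163572, F(1.0) = 0.3882818
u2 = 1.0000000 − 0.3882818·(1.0000000 − 0.9000000) / (0.3882818 − (-0.1163572)) = 1.0000000 − (0.0388282)/(0.5046390) = 0.9230575
F(0.9230575) = -0.0066880
u3 = 0.9230575 − (-0.0066880)·(0.9230575 − 1.0000000) / (-0.0066880 − 0.3882818) = 0.9230575 − (0.0005146)/(-0.3949698) = 0.9243604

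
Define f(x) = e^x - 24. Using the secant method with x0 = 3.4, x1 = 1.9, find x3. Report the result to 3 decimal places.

3.308

f(3.4) = 5.96410, f(1.9) = -17.31411
x2 = 1.90000 − (-17.31411)·(1.90000 − 3.40000) / (-17.31411 − 5.96410) = 1.90000 − (25.97116)/(-23.27821) = 3.01569
f(3.01569) = -3.59693
x3 = 3.01569 − (-3.59693)·(3.01569 − 1.90000) / (-3.59693 − (-17.31411)) = 3.01569 − (-4.01304)/(13.71718) = 3.30824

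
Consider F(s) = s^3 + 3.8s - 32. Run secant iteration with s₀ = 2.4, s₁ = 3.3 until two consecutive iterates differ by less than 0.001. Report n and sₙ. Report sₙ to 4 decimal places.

n = 5, sₙ = 2.7782

F(2.4) = -9.056000, F(3.3) = 16.477000
s₂ = 3.300000 − 16.477000·(0.900000)/(25.533000) = 2.719210;  |Δ| = 0.580790
F(2.719210) = -1.560872
s₃ = 2.719210 − (-1.560872)·(-0.580790)/(-18.037872) = 2.769468;  |Δ| = 0.050257
F(2.769468) = -0.234334
s₄ = 2.769468 − (-0.234334)·(0.050257)/(1.326537) = 2.778346;  |Δ| = 0.008878
F(2.778346) = 0.004340
s₅ = 2.778346 − 0.004340·(0.008878)/(0.238675) = 2.778185;  |Δ| = 0.000161
|s₅ − s₄| = 0.000161 < 0.001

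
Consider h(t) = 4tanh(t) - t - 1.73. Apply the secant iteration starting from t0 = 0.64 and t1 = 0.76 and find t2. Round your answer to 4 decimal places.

h(0.64) = -0.110402, h(0.76) = 0.074308
t2 = 0.760000 − 0.074308·(0.760000 − 0.640000) / (0.074308 − (-0.110402)) = 0.760000 − (0.008917)/(0.184710) = 0.711725

0.7117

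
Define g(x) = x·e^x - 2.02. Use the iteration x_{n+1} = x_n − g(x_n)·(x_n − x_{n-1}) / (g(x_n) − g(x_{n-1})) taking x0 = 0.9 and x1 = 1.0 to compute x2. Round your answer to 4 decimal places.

0.8616

g(0.9) = 0.193643, g(1.0) = 0.698282
x2 = 1.000000 − 0.698282·(1.000000 − 0.900000) / (0.698282 − 0.193643) = 1.000000 − (0.069828)/(0.504639) = 0.861627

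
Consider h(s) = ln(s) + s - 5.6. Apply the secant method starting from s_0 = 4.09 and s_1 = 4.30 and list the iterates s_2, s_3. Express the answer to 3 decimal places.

h(4.09) = -0.10146, h(4.30) = 0.15862
s_2 = 4.30000 − 0.15862·(4.30000 − 4.09000) / (0.15862 − (-0.10146)) = 4.30000 − (0.03331)/(0.26007) = 4.17192
h(4.17192) = 0.00030
s_3 = 4.17192 − 0.00030·(4.17192 − 4.30000) / (0.00030 − 0.15862) = 4.17192 − (-0.00004)/(-0.15832) = 4.17168

4.172, 4.172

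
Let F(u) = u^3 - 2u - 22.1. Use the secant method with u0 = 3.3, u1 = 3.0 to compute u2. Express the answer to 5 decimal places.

3.03958

F(3.3) = 7.2370000, F(3.0) = -1.1000000
u2 = 3.0000000 − (-1.1000000)·(3.0000000 − 3.3000000) / (-1.1000000 − 7.2370000) = 3.0000000 − (0.3300000)/(-8.3370000) = 3.0395826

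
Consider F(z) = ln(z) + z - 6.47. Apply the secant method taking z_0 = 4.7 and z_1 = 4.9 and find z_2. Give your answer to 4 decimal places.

F(4.7) = -0.222437, F(4.9) = 0.019235
z_2 = 4.900000 − 0.019235·(4.900000 − 4.700000) / (0.019235 − (-0.222437)) = 4.900000 − (0.003847)/(0.241673) = 4.884082

4.8841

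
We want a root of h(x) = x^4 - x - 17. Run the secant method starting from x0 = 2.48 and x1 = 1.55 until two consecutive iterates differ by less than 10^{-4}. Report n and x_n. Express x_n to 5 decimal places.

n = 7, x_n = 2.09027

h(2.48) = 18.3474202, h(1.55) = -12.7779938
x2 = 1.5500000 − (-12.7779938)·(-0.9300000)/(-31.1254139) = 1.9317952;  |Δ| = 0.3817952
h(1.9317952) = -5.0052194
x3 = 1.9317952 − (-5.0052194)·(0.3817952)/(7.7727743) = 2.1776494;  |Δ| = 0.2458542
h(2.1776494) = 3.3104016
x4 = 2.1776494 − 3.3104016·(0.2458542)/(8.3156210) = 2.0797762;  |Δ| = 0.0978731
h(2.0797762) = -0.3700928
x5 = 2.0797762 − (-0.3700928)·(-0.0978731)/(-3.6804944) = 2.0896179;  |Δ| = 0.0098417
h(2.0896179) = -0.0232704
x6 = 2.0896179 − (-0.0232704)·(0.0098417)/(0.3468224) = 2.0902782;  |Δ| = 0.0006603
h(2.0902782) = 0.0001812
x7 = 2.0902782 − 0.0001812·(0.0006603)/(0.0234516) = 2.0902731;  |Δ| = 0.0000051
|x7 − x6| = 0.0000051 < 10^{-4}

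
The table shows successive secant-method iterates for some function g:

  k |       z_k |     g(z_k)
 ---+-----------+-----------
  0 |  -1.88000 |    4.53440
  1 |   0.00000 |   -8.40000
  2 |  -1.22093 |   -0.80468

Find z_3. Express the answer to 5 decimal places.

z_3 = -1.22093 − (-0.80468)·(-1.22093 − 0.00000) / (-0.80468 − (-8.40000))
   = -1.22093 − (0.9824580)/(7.5953200) = -1.3502804

-1.35028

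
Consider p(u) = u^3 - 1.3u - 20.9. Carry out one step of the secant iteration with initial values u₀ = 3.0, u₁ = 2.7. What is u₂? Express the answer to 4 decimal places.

2.9047

p(3.0) = 2.200000, p(2.7) = -4.727000
u₂ = 2.700000 − (-4.727000)·(2.700000 − 3.000000) / (-4.727000 − 2.200000) = 2.700000 − (1.418100)/(-6.927000) = 2.904721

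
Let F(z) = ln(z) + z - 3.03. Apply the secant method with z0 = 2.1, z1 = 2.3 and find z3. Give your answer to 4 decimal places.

F(2.1) = -0.188063, F(2.3) = 0.102909
z2 = 2.300000 − 0.102909·(2.300000 − 2.100000) / (0.102909 − (-0.188063)) = 2.300000 − (0.020582)/(0.290972) = 2.229265
F(2.229265) = 0.000937
z3 = 2.229265 − 0.000937·(2.229265 − 2.300000) / (0.000937 − 0.102909) = 2.229265 − (-0.000066)/(-0.101972) = 2.228615

2.2286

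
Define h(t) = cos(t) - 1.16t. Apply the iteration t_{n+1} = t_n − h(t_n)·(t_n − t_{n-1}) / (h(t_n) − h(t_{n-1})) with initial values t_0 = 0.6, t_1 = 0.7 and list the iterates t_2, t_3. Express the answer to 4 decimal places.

0.6733, 0.6737

h(0.6) = 0.129336, h(0.7) = -0.047158
t_2 = 0.700000 − (-0.047158)·(0.700000 − 0.600000) / (-0.047158 − 0.129336) = 0.700000 − (-0.004716)/(-0.176493) = 0.673281
h(0.673281) = 0.000775
t_3 = 0.673281 − 0.000775·(0.673281 − 0.700000) / (0.000775 − (-0.047158)) = 0.673281 − (-0.000021)/(0.047932) = 0.673712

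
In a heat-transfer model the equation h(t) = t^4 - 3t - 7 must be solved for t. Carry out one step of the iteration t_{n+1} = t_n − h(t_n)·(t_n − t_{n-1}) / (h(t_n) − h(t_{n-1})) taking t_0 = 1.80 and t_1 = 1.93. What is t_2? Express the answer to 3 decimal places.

1.883

h(1.80) = -1.90240, h(1.93) = 1.08488
t_2 = 1.93000 − 1.08488·(1.93000 − 1.80000) / (1.08488 − (-1.90240)) = 1.93000 − (0.14103)/(2.98728) = 1.88279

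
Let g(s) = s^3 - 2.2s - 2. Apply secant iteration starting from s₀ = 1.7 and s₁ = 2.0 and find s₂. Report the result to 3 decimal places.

g(1.7) = -0.82700, g(2.0) = 1.60000
s₂ = 2.00000 − 1.60000·(2.00000 − 1.70000) / (1.60000 − (-0.82700)) = 2.00000 − (0.48000)/(2.42700) = 1.80222

1.802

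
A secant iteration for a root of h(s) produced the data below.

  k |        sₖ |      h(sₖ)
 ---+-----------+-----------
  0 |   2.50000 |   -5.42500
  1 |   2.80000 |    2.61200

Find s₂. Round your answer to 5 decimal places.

s₂ = 2.80000 − 2.61200·(2.80000 − 2.50000) / (2.61200 − (-5.42500))
   = 2.80000 − (0.7836000)/(8.0370000) = 2.7025009

2.70250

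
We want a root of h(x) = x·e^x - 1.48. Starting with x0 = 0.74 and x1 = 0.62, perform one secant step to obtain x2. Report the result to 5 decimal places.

h(0.74) = 0.0709923, h(0.62) = -0.3274646
x2 = 0.6200000 − (-0.3274646)·(0.6200000 − 0.7400000) / (-0.3274646 − 0.0709923) = 0.6200000 − (0.0392958)/(-0.3984569) = 0.7186198

0.71862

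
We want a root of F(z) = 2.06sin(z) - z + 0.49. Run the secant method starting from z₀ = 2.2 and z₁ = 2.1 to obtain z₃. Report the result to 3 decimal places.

F(2.2) = -0.04450, F(2.1) = 0.16821
z₂ = 2.10000 − 0.16821·(2.10000 − 2.20000) / (0.16821 − (-0.04450)) = 2.10000 − (-0.01682)/(0.21271) = 2.17908
F(2.17908) = 0.00142
z₃ = 2.17908 − 0.00142·(2.17908 − 2.10000) / (0.00142 − 0.16821) = 2.17908 − (0.00011)/(-0.16679) = 2.17975

2.180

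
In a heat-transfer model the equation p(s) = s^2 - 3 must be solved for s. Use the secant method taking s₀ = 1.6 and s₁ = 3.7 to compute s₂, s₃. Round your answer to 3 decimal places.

1.683, 1.714

p(1.6) = -0.44000, p(3.7) = 10.69000
s₂ = 3.70000 − 10.69000·(3.70000 − 1.60000) / (10.69000 − (-0.44000)) = 3.70000 − (22.44900)/(11.13000) = 1.68302
p(1.68302) = -0.16745
s₃ = 1.68302 − (-0.16745)·(1.68302 − 3.70000) / (-0.16745 − 10.69000) = 1.68302 − (0.33774)/(-10.85745) = 1.71413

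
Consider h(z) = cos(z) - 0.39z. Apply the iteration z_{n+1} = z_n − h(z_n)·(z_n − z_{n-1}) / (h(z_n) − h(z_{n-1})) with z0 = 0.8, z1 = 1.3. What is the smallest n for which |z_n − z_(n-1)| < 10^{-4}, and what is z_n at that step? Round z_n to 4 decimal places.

h(0.8) = 0.384707, h(1.3) = -0.239501
z2 = 1.300000 − (-0.239501)·(0.500000)/(-0.624208) = 1.108156;  |Δ| = 0.191844
h(1.108156) = 0.014132
z3 = 1.108156 − 0.014132·(-0.191844)/(0.253633) = 1.118845;  |Δ| = 0.010689
h(1.118845) = 0.000372
z4 = 1.118845 − 0.000372·(0.010689)/(-0.013759) = 1.119134;  |Δ| = 0.000289
h(1.119134) = -0.000001
z5 = 1.119134 − (-0.000001)·(0.000289)/(-0.000373) = 1.119134;  |Δ| = 0.000001
|z5 − z4| = 0.000001 < 10^{-4}

n = 5, z_n = 1.1191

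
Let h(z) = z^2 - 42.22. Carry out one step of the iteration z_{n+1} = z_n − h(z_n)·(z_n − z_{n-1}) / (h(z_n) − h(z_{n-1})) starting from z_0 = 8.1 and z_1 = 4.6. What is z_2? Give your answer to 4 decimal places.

6.2583

h(8.1) = 23.390000, h(4.6) = -21.060000
z_2 = 4.600000 − (-21.060000)·(4.600000 − 8.100000) / (-21.060000 − 23.390000) = 4.600000 − (73.710000)/(-44.450000) = 6.258268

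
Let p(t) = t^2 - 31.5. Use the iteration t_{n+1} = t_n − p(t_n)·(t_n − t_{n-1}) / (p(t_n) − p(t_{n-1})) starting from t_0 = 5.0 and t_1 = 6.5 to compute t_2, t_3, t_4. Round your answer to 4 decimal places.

5.5652, 5.6090, 5.6125

p(5.0) = -6.500000, p(6.5) = 10.750000
t_2 = 6.500000 − 10.750000·(6.500000 − 5.000000) / (10.750000 − (-6.500000)) = 6.500000 − (16.125000)/(17.250000) = 5.565217
p(5.565217) = -0.528355
t_3 = 5.565217 − (-0.528355)·(5.565217 − 6.500000) / (-0.528355 − 10.750000) = 5.565217 − (0.493897)/(-11.278355) = 5.609009
p(5.609009) = -0.039018
t_4 = 5.609009 − (-0.039018)·(5.609009 − 5.565217) / (-0.039018 − (-0.528355)) = 5.609009 − (-0.001709)/(0.489337) = 5.612501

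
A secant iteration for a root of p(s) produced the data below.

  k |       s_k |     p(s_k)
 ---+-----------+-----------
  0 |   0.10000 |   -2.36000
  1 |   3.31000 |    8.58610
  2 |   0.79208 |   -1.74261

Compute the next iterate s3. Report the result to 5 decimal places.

s3 = 0.79208 − (-1.74261)·(0.79208 − 3.31000) / (-1.74261 − 8.58610)
   = 0.79208 − (4.3877526)/(-10.3287100) = 1.2168913

1.21689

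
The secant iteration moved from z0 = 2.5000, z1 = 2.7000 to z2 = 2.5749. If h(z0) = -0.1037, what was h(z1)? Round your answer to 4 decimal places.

0.1732

The secant line through (2.5000, -0.1037) and (2.7000, h(z1)) crosses zero at z2 = 2.5749.
So (2.5000, -0.1037), (2.7000, h(z1)), (2.5749, 0) are collinear:
h(z1) = -0.1037 · (2.7000 − 2.5749) / (2.5000 − 2.5749) = -0.1037 · (0.125100)/(-0.074900) = 0.173203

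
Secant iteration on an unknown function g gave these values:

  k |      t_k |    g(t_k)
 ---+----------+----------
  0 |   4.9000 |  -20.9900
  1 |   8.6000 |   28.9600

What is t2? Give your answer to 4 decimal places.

6.4548

t2 = 8.6000 − 28.9600·(8.6000 − 4.9000) / (28.9600 − (-20.9900))
   = 8.6000 − (107.152000)/(49.950000) = 6.454815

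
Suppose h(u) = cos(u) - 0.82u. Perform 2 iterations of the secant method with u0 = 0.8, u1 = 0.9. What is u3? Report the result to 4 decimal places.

h(0.8) = 0.040707, h(0.9) = -0.116390
u2 = 0.900000 − (-0.116390)·(0.900000 − 0.800000) / (-0.116390 − 0.040707) = 0.900000 − (-0.011639)/(-0.157097) = 0.825912
h(0.825912) = 0.000639
u3 = 0.825912 − 0.000639·(0.825912 − 0.900000) / (0.000639 − (-0.116390)) = 0.825912 − (-0.000047)/(0.117029) = 0.826316

0.8263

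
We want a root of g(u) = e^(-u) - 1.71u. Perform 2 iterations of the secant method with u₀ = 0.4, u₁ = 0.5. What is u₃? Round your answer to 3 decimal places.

g(0.4) = -0.01368, g(0.5) = -0.24847
u₂ = 0.50000 − (-0.24847)·(0.50000 − 0.40000) / (-0.24847 − (-0.01368)) = 0.50000 − (-0.02485)/(-0.23479) = 0.39417
g(0.39417) = 0.00020
u₃ = 0.39417 − 0.00020·(0.39417 − 0.50000) / (0.00020 − (-0.24847)) = 0.39417 − (-0.00002)/(0.24867) = 0.39426

0.394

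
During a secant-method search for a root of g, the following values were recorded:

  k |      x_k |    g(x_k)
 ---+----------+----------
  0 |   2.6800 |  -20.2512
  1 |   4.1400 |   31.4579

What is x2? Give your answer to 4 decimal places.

x2 = 4.1400 − 31.4579·(4.1400 − 2.6800) / (31.4579 − (-20.2512))
   = 4.1400 − (45.928534)/(51.709100) = 3.251790

3.2518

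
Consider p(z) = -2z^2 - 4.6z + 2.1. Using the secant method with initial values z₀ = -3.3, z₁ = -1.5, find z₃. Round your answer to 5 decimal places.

-2.90625

p(-3.3) = -4.5000000, p(-1.5) = 4.5000000
z₂ = -1.5000000 − 4.5000000·(-1.5000000 − (-3.3000000)) / (4.5000000 − (-4.5000000)) = -1.5000000 − (8.1000000)/(9.0000000) = -2.4000000
p(-2.4000000) = 1.6200000
z₃ = -2.4000000 − 1.6200000·(-2.4000000 − (-1.5000000)) / (1.6200000 − 4.5000000) = -2.4000000 − (-1.4580000)/(-2.8800000) = -2.9062500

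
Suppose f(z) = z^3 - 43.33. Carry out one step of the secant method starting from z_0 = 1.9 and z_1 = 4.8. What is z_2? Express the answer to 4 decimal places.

f(1.9) = -36.471000, f(4.8) = 67.262000
z_2 = 4.800000 − 67.262000·(4.800000 − 1.900000) / (67.262000 − (-36.471000)) = 4.800000 − (195.059800)/(103.733000) = 2.919597

2.9196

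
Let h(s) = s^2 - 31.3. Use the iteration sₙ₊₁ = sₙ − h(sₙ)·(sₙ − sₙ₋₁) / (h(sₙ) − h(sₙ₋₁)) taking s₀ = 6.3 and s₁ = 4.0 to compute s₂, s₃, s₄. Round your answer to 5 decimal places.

5.48544, 5.61300, 5.59446

h(6.3) = 8.3900000, h(4.0) = -15.3000000
s₂ = 4.0000000 − (-15.3000000)·(4.0000000 − 6.3000000) / (-15.3000000 − 8.3900000) = 4.0000000 − (35.1900000)/(-23.6900000) = 5.4854369
h(5.4854369) = -1.2099821
s₃ = 5.4854369 − (-1.2099821)·(5.4854369 − 4.0000000) / (-1.2099821 − (-15.3000000)) = 5.4854369 − (-1.7973520)/(14.0900179) = 5.6129990
h(5.6129990) = 0.2057575
s₄ = 5.6129990 − 0.2057575·(5.6129990 − 5.4854369) / (0.2057575 − (-1.2099821)) = 5.6129990 − (0.0262469)/(1.4157396) = 5.5944597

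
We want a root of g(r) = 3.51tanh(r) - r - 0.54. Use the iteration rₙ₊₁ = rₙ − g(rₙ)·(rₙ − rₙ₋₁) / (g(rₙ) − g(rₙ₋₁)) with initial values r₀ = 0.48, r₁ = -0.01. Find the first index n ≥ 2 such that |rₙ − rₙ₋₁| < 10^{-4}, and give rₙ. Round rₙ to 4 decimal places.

g(0.48) = 0.546315, g(-0.01) = -0.565099
r₂ = -0.010000 − (-0.565099)·(-0.490000)/(-1.111414) = 0.239141;  |Δ| = 0.249141
g(0.239141) = 0.044600
r₃ = 0.239141 − 0.044600·(0.249141)/(0.609699) = 0.220916;  |Δ| = 0.018225
g(0.220916) = 0.002126
r₄ = 0.220916 − 0.002126·(-0.018225)/(-0.042474) = 0.220004;  |Δ| = 0.000912
g(0.220004) = -0.000013
r₅ = 0.220004 − (-0.000013)·(-0.000912)/(-0.002139) = 0.220009;  |Δ| = 0.000006
|r₅ − r₄| = 0.000006 < 10^{-4}

n = 5, rₙ = 0.2200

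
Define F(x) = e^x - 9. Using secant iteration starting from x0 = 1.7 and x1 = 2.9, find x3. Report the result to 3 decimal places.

F(1.7) = -3.52605, F(2.9) = 9.17415
x2 = 2.90000 − 9.17415·(2.90000 − 1.70000) / (9.17415 − (-3.52605)) = 2.90000 − (11.00897)/(12.70020) = 2.03317
F(2.03317) = -1.36178
x3 = 2.03317 − (-1.36178)·(2.03317 − 2.90000) / (-1.36178 − 9.17415) = 2.03317 − (1.18043)/(-10.53592) = 2.14520

2.145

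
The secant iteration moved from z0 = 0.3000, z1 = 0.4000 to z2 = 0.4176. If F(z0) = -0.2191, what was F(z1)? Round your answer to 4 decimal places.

-0.0328

The secant line through (0.3000, -0.2191) and (0.4000, F(z1)) crosses zero at z2 = 0.4176.
So (0.3000, -0.2191), (0.4000, F(z1)), (0.4176, 0) are collinear:
F(z1) = -0.2191 · (0.4000 − 0.4176) / (0.3000 − 0.4176) = -0.2191 · (-0.017600)/(-0.117600) = -0.032790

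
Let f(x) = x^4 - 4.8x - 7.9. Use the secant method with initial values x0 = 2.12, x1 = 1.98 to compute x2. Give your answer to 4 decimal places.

2.0485

f(2.12) = 2.123631, f(1.98) = -2.034464
x2 = 1.980000 − (-2.034464)·(1.980000 − 2.120000) / (-2.034464 − 2.123631) = 1.980000 − (0.284825)/(-4.158095) = 2.048499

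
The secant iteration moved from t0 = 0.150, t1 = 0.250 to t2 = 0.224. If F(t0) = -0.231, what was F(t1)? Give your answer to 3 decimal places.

0.081

The secant line through (0.150, -0.231) and (0.250, F(t1)) crosses zero at t2 = 0.224.
So (0.150, -0.231), (0.250, F(t1)), (0.224, 0) are collinear:
F(t1) = -0.231 · (0.250 − 0.224) / (0.150 − 0.224) = -0.231 · (0.02600)/(-0.07400) = 0.08116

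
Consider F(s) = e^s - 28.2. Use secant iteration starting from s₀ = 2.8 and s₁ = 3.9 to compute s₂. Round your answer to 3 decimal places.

3.192

F(2.8) = -11.75535, F(3.9) = 21.20245
s₂ = 3.90000 − 21.20245·(3.90000 − 2.80000) / (21.20245 − (-11.75535)) = 3.90000 − (23.32269)/(32.95780) = 3.19235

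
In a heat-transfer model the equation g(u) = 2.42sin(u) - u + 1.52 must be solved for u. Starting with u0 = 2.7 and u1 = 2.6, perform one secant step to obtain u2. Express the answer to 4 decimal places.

g(2.7) = -0.145741, g(2.6) = 0.167513
u2 = 2.600000 − 0.167513·(2.600000 − 2.700000) / (0.167513 − (-0.145741)) = 2.600000 − (-0.016751)/(0.313254) = 2.653475

2.6535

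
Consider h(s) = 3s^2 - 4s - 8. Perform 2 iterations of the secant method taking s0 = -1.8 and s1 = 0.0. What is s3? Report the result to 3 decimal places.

h(-1.8) = 8.92000, h(0.0) = -8.00000
s2 = 0.00000 − (-8.00000)·(0.00000 − (-1.80000)) / (-8.00000 − 8.92000) = 0.00000 − (-14.40000)/(-16.92000) = -0.85106
h(-0.85106) = -2.42282
s3 = -0.85106 − (-2.42282)·(-0.85106 − 0.00000) / (-2.42282 − (-8.00000)) = -0.85106 − (2.06197)/(5.57718) = -1.22078

-1.221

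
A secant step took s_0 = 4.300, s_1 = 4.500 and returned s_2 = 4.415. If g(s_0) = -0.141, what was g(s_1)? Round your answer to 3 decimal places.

0.104

The secant line through (4.300, -0.141) and (4.500, g(s_1)) crosses zero at s_2 = 4.415.
So (4.300, -0.141), (4.500, g(s_1)), (4.415, 0) are collinear:
g(s_1) = -0.141 · (4.500 − 4.415) / (4.300 − 4.415) = -0.141 · (0.08500)/(-0.11500) = 0.10422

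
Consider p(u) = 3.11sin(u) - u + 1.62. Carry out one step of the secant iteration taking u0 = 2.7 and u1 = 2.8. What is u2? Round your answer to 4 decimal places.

p(2.7) = 0.249151, p(2.8) = -0.138187
u2 = 2.800000 − (-0.138187)·(2.800000 − 2.700000) / (-0.138187 − 0.249151) = 2.800000 − (-0.013819)/(-0.387338) = 2.764324

2.7643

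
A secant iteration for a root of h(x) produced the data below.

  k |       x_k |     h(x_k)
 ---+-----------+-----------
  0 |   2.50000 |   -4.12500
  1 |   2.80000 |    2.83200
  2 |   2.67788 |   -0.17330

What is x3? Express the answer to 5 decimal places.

x3 = 2.67788 − (-0.17330)·(2.67788 − 2.80000) / (-0.17330 − 2.83200)
   = 2.67788 − (0.0211634)/(-3.0053000) = 2.6849220

2.68492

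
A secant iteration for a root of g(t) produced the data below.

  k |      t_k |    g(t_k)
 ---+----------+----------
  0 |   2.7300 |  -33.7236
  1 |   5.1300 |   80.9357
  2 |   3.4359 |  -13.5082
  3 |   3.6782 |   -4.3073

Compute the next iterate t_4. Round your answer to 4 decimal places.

t_4 = 3.6782 − (-4.3073)·(3.6782 − 3.4359) / (-4.3073 − (-13.5082))
   = 3.6782 − (-1.043659)/(9.200900) = 3.791630

3.7916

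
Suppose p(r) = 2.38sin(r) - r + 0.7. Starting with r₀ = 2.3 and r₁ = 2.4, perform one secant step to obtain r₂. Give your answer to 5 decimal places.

p(2.3) = 0.1747784, p(2.4) = -0.0923976
r₂ = 2.4000000 − (-0.0923976)·(2.4000000 − 2.3000000) / (-0.0923976 − 0.1747784) = 2.4000000 − (-0.0092398)/(-0.2671760) = 2.3654169

2.36542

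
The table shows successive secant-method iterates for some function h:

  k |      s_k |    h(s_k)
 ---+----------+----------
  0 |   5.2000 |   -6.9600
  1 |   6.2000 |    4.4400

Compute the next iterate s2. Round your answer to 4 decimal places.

s2 = 6.2000 − 4.4400·(6.2000 − 5.2000) / (4.4400 − (-6.9600))
   = 6.2000 − (4.440000)/(11.400000) = 5.810526

5.8105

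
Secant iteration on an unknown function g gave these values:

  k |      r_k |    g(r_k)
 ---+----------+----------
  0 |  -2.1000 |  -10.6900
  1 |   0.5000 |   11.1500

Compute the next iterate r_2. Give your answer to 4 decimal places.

r_2 = 0.5000 − 11.1500·(0.5000 − (-2.1000)) / (11.1500 − (-10.6900))
   = 0.5000 − (28.990000)/(21.840000) = -0.827381

-0.8274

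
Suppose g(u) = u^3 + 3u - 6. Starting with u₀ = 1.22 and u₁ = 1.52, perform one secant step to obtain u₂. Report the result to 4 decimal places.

g(1.22) = -0.524152, g(1.52) = 2.071808
u₂ = 1.520000 − 2.071808·(1.520000 − 1.220000) / (2.071808 − (-0.524152)) = 1.520000 − (0.621542)/(2.595960) = 1.280573

1.2806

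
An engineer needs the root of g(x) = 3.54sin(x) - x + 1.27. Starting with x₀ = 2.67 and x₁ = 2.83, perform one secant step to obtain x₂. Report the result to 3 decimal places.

2.719

g(2.67) = 0.20824, g(2.83) = -0.47472
x₂ = 2.83000 − (-0.47472)·(2.83000 − 2.67000) / (-0.47472 − 0.20824) = 2.83000 − (-0.07596)/(-0.68297) = 2.71879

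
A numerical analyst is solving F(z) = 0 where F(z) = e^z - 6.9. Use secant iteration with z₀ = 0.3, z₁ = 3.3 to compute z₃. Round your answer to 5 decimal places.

1.36107

F(0.3) = -5.5501412, F(3.3) = 20.2126389
z₂ = 3.3000000 − 20.2126389·(3.3000000 − 0.3000000) / (20.2126389 − (-5.5501412)) = 3.3000000 − (60.6379168)/(25.7627801) = 0.9462976
F(0.9462976) = -4.3238459
z₃ = 0.9462976 − (-4.3238459)·(0.9462976 − 3.3000000) / (-4.3238459 − 20.2126389) = 0.9462976 − (10.1770464)/(-24.5364848) = 1.3610696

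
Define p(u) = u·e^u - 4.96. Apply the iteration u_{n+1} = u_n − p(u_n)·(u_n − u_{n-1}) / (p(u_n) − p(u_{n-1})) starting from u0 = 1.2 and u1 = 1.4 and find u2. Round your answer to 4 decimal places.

1.3153

p(1.2) = -0.975860, p(1.4) = 0.717280
u2 = 1.400000 − 0.717280·(1.400000 − 1.200000) / (0.717280 − (-0.975860)) = 1.400000 − (0.143456)/(1.693140) = 1.315272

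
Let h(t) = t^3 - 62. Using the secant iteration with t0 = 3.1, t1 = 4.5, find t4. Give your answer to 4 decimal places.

h(3.1) = -32.209000, h(4.5) = 29.125000
t2 = 4.500000 − 29.125000·(4.500000 − 3.100000) / (29.125000 − (-32.209000)) = 4.500000 − (40.775000)/(61.334000) = 3.835197
h(3.835197) = -5.589080
t3 = 3.835197 − (-5.589080)·(3.835197 − 4.500000) / (-5.589080 − 29.125000) = 3.835197 − (3.715635)/(-34.714080) = 3.942233
h(3.942233) = -0.732973
t4 = 3.942233 − (-0.732973)·(3.942233 − 3.835197) / (-0.732973 − (-5.589080)) = 3.942233 − (-0.078454)/(4.856107) = 3.958389

3.9584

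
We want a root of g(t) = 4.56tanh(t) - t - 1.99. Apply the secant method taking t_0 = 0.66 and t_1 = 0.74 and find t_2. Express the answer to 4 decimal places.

g(0.66) = -0.012663, g(0.74) = 0.138902
t_2 = 0.740000 − 0.138902·(0.740000 − 0.660000) / (0.138902 − (-0.012663)) = 0.740000 − (0.011112)/(0.151565) = 0.666684

0.6667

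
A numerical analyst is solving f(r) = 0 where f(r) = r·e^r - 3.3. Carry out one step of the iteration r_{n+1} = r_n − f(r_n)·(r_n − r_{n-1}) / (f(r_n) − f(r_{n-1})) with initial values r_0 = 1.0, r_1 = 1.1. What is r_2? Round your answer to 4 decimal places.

1.0992

f(1.0) = -0.581718, f(1.1) = 0.004583
r_2 = 1.100000 − 0.004583·(1.100000 − 1.000000) / (0.004583 − (-0.581718)) = 1.100000 − (0.000458)/(0.586301) = 1.099218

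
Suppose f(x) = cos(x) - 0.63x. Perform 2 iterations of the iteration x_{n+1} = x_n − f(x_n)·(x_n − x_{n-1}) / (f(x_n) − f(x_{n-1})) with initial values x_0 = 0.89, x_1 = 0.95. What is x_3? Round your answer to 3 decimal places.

f(0.89) = 0.06871, f(0.95) = -0.01682
x_2 = 0.95000 − (-0.01682)·(0.95000 − 0.89000) / (-0.01682 − 0.06871) = 0.95000 − (-0.00101)/(-0.08553) = 0.93820
f(0.93820) = 0.00017
x_3 = 0.93820 − 0.00017·(0.93820 − 0.95000) / (0.00017 − (-0.01682)) = 0.93820 − (0.00000)/(0.01699) = 0.93832

0.938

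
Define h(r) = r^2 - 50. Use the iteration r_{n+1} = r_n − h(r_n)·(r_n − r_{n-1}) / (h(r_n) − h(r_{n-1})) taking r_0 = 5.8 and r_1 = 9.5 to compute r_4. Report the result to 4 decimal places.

h(5.8) = -16.360000, h(9.5) = 40.250000
r_2 = 9.500000 − 40.250000·(9.500000 − 5.800000) / (40.250000 − (-16.360000)) = 9.500000 − (148.925000)/(56.610000) = 6.869281
h(6.869281) = -2.812978
r_3 = 6.869281 − (-2.812978)·(6.869281 − 9.500000) / (-2.812978 − 40.250000) = 6.869281 − (7.400154)/(-43.062978) = 7.041126
h(7.041126) = -0.422545
r_4 = 7.041126 − (-0.422545)·(7.041126 − 6.869281) / (-0.422545 − (-2.812978)) = 7.041126 − (-0.072612)/(2.390433) = 7.071502

7.0715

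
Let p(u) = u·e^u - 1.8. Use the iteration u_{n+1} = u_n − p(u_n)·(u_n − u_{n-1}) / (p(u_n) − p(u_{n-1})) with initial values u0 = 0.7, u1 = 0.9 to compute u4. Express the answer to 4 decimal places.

0.8049

p(0.7) = -0.390373, p(0.9) = 0.413643
u2 = 0.900000 − 0.413643·(0.900000 − 0.700000) / (0.413643 − (-0.390373)) = 0.900000 − (0.082729)/(0.804016) = 0.797106
p(0.797106) = -0.031135
u3 = 0.797106 − (-0.031135)·(0.797106 − 0.900000) / (-0.031135 − 0.413643) = 0.797106 − (0.003204)/(-0.444778) = 0.804309
p(0.804309) = -0.002249
u4 = 0.804309 − (-0.002249)·(0.804309 − 0.797106) / (-0.002249 − (-0.031135)) = 0.804309 − (-0.000016)/(0.028886) = 0.804869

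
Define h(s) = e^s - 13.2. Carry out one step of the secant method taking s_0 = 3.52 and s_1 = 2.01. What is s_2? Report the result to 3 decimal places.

2.339

h(3.52) = 20.58443, h(2.01) = -5.73668
s_2 = 2.01000 − (-5.73668)·(2.01000 − 3.52000) / (-5.73668 − 20.58443) = 2.01000 − (8.66239)/(-26.32111) = 2.33910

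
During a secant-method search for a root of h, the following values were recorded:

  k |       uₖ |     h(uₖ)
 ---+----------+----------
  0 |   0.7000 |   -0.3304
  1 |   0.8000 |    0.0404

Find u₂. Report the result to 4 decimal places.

u₂ = 0.8000 − 0.0404·(0.8000 − 0.7000) / (0.0404 − (-0.3304))
   = 0.8000 − (0.004040)/(0.370800) = 0.789105

0.7891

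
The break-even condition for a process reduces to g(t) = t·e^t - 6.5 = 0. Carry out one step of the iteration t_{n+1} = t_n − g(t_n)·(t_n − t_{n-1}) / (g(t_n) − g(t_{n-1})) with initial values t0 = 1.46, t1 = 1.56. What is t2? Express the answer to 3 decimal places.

g(1.46) = -0.21330, g(1.56) = 0.92376
t2 = 1.56000 − 0.92376·(1.56000 − 1.46000) / (0.92376 − (-0.21330)) = 1.56000 − (0.09238)/(1.13706) = 1.47876

1.479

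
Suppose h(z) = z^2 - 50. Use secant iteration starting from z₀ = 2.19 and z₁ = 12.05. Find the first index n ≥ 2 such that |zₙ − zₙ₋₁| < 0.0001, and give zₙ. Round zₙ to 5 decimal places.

h(2.19) = -45.2039000, h(12.05) = 95.2025000
z₂ = 12.0500000 − 95.2025000·(9.8600000)/(140.4064000) = 5.3644312;  |Δ| = 6.6855688
h(5.3644312) = -21.2228781
z₃ = 5.3644312 − (-21.2228781)·(-6.6855688)/(-116.4253781) = 6.5831261;  |Δ| = 1.2186949
h(6.5831261) = -6.6624513
z₄ = 6.5831261 − (-6.6624513)·(1.2186949)/(14.5604268) = 7.1407674;  |Δ| = 0.5576413
h(7.1407674) = 0.9905584
z₅ = 7.1407674 − 0.9905584·(0.5576413)/(7.6530097) = 7.0685897;  |Δ| = 0.0721777
h(7.0685897) = -0.0350396
z₆ = 7.0685897 − (-0.0350396)·(-0.0721777)/(-1.0255980) = 7.0710557;  |Δ| = 0.0024660
h(7.0710557) = -0.0001719
z₇ = 7.0710557 − (-0.0001719)·(0.0024660)/(0.0348677) = 7.0710678;  |Δ| = 0.0000122
|z₇ − z₆| = 0.0000122 < 0.0001

n = 7, zₙ = 7.07107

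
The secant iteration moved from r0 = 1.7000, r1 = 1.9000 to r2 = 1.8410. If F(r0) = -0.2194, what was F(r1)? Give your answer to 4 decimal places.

The secant line through (1.7000, -0.2194) and (1.9000, F(r1)) crosses zero at r2 = 1.8410.
So (1.7000, -0.2194), (1.9000, F(r1)), (1.8410, 0) are collinear:
F(r1) = -0.2194 · (1.9000 − 1.8410) / (1.7000 − 1.8410) = -0.2194 · (0.059000)/(-0.141000) = 0.091806

0.0918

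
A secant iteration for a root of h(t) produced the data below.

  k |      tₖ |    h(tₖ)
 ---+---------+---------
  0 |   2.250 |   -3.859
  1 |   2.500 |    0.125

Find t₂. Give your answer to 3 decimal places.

2.492

t₂ = 2.500 − 0.125·(2.500 − 2.250) / (0.125 − (-3.859))
   = 2.500 − (0.03125)/(3.98400) = 2.49216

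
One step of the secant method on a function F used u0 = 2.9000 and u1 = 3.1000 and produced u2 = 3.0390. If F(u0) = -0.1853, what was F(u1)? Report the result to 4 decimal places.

The secant line through (2.9000, -0.1853) and (3.1000, F(u1)) crosses zero at u2 = 3.0390.
So (2.9000, -0.1853), (3.1000, F(u1)), (3.0390, 0) are collinear:
F(u1) = -0.1853 · (3.1000 − 3.0390) / (2.9000 − 3.0390) = -0.1853 · (0.061000)/(-0.139000) = 0.081319

0.0813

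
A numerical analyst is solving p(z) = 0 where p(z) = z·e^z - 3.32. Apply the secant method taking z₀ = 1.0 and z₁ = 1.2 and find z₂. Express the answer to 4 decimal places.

1.0951

p(1.0) = -0.601718, p(1.2) = 0.664140
z₂ = 1.200000 − 0.664140·(1.200000 − 1.000000) / (0.664140 − (-0.601718)) = 1.200000 − (0.132828)/(1.265858) = 1.095069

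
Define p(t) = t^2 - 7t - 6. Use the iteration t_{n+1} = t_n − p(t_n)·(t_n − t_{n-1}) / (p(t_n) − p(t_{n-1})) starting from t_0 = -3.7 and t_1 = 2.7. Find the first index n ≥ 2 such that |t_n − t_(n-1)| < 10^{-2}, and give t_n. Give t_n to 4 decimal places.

n = 7, t_n = -0.7720

p(-3.7) = 33.590000, p(2.7) = -17.610000
t_2 = 2.700000 − (-17.610000)·(6.400000)/(-51.200000) = 0.498750;  |Δ| = 2.201250
p(0.498750) = -9.242498
t_3 = 0.498750 − (-9.242498)·(-2.201250)/(8.367502) = -1.932687;  |Δ| = 2.431437
p(-1.932687) = 11.264084
t_4 = -1.932687 − 11.264084·(-2.431437)/(20.506582) = -0.597120;  |Δ| = 1.335567
p(-0.597120) = -1.463607
t_5 = -0.597120 − (-1.463607)·(1.335567)/(-12.727691) = -0.750702;  |Δ| = 0.153582
p(-0.750702) = -0.181532
t_6 = -0.750702 − (-0.181532)·(-0.153582)/(1.282076) = -0.772448;  |Δ| = 0.021746
p(-0.772448) = 0.003813
t_7 = -0.772448 − 0.003813·(-0.021746)/(0.185344) = -0.772001;  |Δ| = 0.000447
|t_7 − t_6| = 0.000447 < 10^{-2}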